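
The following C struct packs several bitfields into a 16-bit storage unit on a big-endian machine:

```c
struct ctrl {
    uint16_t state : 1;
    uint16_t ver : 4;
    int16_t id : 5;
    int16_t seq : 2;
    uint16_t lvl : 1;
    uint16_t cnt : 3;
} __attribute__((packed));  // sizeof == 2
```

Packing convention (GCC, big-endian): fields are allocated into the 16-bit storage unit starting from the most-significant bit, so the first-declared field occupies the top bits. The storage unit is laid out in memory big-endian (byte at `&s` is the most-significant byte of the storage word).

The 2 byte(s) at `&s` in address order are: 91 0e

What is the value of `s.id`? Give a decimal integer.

[0]=0x91 [1]=0x0e (big-endian) → word 0x910e
state [15+:1] = (word>>15) & 0x1 = 1
ver [11+:4] = (word>>11) & 0xf = 2
id [6+:5] = (word>>6) & 0x1f = 4  ←
seq [4+:2] = (word>>4) & 0x3 = 0
lvl [3+:1] = (word>>3) & 0x1 = 1
cnt [0+:3] = (word>>0) & 0x7 = 6
id signed 5b, MSB=0: value = 4

4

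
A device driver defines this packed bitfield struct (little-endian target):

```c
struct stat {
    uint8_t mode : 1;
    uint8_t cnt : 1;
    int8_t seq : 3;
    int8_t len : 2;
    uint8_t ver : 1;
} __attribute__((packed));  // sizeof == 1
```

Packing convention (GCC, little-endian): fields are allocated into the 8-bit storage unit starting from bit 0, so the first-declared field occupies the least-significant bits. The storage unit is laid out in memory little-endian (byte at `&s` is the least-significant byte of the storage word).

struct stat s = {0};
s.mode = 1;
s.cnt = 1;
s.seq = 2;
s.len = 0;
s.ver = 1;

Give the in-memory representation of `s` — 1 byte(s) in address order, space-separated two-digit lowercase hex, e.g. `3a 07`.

[0+:1] mode=1 & 0x1 = 0x1; word=0x01
[1+:1] cnt=1 & 0x1 = 0x1; word=0x03
[2+:3] seq=2 & 0x7 = 0x2; word=0x0b
[5+:2] len=0 & 0x3 = 0x0; word=0x0b
[7+:1] ver=1 & 0x1 = 0x1; word=0x8b
word = 0x8b → little-endian bytes:
  [0]=0x8b

8b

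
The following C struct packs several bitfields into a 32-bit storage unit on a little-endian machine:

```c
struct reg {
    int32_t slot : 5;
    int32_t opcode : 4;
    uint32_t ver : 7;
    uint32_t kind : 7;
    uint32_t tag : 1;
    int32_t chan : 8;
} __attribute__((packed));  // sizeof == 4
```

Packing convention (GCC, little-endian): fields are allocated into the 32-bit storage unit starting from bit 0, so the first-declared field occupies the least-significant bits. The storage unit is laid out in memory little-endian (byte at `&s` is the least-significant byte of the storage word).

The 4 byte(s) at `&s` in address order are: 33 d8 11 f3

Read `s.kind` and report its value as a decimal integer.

[0]=0x33 [1]=0xd8 [2]=0x11 [3]=0xf3 (little-endian) → word 0xf311d833
slot [0+:5] = (word>>0) & 0x1f = 19
opcode [5+:4] = (word>>5) & 0xf = 1
ver [9+:7] = (word>>9) & 0x7f = 108
kind [16+:7] = (word>>16) & 0x7f = 17  ←
tag [23+:1] = (word>>23) & 0x1 = 0
chan [24+:8] = (word>>24) & 0xff = 243

17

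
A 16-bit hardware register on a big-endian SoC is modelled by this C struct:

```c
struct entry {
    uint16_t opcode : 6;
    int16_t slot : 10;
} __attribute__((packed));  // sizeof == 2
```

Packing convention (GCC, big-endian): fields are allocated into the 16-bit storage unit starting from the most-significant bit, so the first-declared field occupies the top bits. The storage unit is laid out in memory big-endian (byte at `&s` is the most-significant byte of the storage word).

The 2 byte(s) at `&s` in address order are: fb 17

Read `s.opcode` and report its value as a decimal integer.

62

[0]=0xfb [1]=0x17 (big-endian) → word 0xfb17
opcode [10+:6] = (word>>10) & 0x3f = 62  ←
slot [0+:10] = (word>>0) & 0x3ff = 791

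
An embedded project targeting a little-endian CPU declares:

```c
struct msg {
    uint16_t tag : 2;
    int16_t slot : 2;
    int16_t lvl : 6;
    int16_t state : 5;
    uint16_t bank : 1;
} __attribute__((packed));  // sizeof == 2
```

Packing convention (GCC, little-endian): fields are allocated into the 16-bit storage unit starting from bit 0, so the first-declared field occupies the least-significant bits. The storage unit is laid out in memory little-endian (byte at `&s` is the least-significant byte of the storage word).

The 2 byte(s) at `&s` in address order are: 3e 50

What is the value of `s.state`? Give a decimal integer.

-12

[0]=0x3e [1]=0x50 (little-endian) → word 0x503e
tag [0+:2] = (word>>0) & 0x3 = 2
slot [2+:2] = (word>>2) & 0x3 = 3
lvl [4+:6] = (word>>4) & 0x3f = 3
state [10+:5] = (word>>10) & 0x1f = 20  ←
bank [15+:1] = (word>>15) & 0x1 = 0
state signed 5b, MSB=1: 20 - 32 = -12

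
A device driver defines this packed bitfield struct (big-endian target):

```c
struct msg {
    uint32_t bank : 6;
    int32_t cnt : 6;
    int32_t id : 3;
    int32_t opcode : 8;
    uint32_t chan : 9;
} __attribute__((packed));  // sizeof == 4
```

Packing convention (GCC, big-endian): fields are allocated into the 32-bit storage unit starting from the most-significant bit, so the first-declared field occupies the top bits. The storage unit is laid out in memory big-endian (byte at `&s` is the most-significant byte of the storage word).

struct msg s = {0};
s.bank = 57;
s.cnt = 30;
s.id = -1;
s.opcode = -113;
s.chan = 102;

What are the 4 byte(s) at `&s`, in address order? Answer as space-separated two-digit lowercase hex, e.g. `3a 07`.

bank (6b) val=57 bits=0x39 at bit 26: 0xe4000000
cnt (6b) val=30 bits=0x1e at bit 20: 0xe5e00000
id (3b) val=-1 bits=0x7 at bit 17: 0xe5ee0000
opcode (8b) val=-113 bits=0x8f at bit 9: 0xe5ef1e00
chan (9b) val=102 bits=0x66 at bit 0: 0xe5ef1e66
word = 0xe5ef1e66 → big-endian bytes:
  [0]=0xe5  [1]=0xef  [2]=0x1e  [3]=0x66

e5 ef 1e 66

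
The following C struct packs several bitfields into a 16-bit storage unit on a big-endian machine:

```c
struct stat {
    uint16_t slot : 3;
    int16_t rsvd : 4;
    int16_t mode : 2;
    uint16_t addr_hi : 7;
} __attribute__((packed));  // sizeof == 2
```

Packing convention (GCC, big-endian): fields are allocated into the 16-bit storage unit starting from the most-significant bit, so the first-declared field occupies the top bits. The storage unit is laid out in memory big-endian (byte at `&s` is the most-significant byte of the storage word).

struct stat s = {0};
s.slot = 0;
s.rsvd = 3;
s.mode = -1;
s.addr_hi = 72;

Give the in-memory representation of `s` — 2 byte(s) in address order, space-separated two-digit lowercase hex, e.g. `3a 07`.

07 c8

slot (3b) val=0 bits=0x0 at bit 13: 0x0000
rsvd (4b) val=3 bits=0x3 at bit 9: 0x0600
mode (2b) val=-1 bits=0x3 at bit 7: 0x0780
addr_hi (7b) val=72 bits=0x48 at bit 0: 0x07c8
word = 0x07c8 → big-endian bytes:
  [0]=0x07  [1]=0xc8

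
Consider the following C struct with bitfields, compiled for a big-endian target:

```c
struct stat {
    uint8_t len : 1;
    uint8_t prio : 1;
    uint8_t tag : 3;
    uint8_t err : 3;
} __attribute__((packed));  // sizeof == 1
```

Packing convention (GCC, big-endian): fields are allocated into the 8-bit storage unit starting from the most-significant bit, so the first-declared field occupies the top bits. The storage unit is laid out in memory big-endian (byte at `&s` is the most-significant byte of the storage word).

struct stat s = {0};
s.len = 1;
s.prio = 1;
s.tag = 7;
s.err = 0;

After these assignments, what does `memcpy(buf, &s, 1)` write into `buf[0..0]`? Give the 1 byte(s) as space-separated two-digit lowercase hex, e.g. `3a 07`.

[7+:1] len=1 & 0x1 = 0x1; word=0x80
[6+:1] prio=1 & 0x1 = 0x1; word=0xc0
[3+:3] tag=7 & 0x7 = 0x7; word=0xf8
[0+:3] err=0 & 0x7 = 0x0; word=0xf8
word = 0xf8 → big-endian bytes:
  [0]=0xf8

f8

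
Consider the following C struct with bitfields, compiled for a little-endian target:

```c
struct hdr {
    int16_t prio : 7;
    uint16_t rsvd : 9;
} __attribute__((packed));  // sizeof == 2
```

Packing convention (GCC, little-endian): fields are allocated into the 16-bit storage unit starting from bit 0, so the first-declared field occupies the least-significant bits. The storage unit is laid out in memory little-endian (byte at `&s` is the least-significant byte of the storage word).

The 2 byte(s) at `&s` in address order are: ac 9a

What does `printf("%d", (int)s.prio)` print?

44

[0]=0xac [1]=0x9a (little-endian) → word 0x9aac
prio:7 @ bit 0 → (0x9aac>>0)&0x7f = 0x2c  ←
rsvd:9 @ bit 7 → (0x9aac>>7)&0x1ff = 0x135
prio signed 7b, MSB=0: value = 44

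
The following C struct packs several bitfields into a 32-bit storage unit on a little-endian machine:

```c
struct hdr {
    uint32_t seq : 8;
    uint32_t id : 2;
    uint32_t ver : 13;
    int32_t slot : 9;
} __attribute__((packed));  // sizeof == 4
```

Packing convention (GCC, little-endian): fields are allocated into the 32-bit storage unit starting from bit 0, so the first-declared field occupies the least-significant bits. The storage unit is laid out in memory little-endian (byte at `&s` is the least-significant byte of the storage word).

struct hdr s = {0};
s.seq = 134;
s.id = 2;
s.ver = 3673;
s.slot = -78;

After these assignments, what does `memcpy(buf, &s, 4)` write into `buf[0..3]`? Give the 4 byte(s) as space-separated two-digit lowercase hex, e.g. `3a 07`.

86 66 39 d9

[0+:8] seq=134 & 0xff = 0x86; word=0x00000086
[8+:2] id=2 & 0x3 = 0x2; word=0x00000286
[10+:13] ver=3673 & 0x1fff = 0xe59; word=0x00396686
[23+:9] slot=-78 & 0x1ff = 0x1b2; word=0xd9396686
word = 0xd9396686 → little-endian bytes:
  [0]=0x86  [1]=0x66  [2]=0x39  [3]=0xd9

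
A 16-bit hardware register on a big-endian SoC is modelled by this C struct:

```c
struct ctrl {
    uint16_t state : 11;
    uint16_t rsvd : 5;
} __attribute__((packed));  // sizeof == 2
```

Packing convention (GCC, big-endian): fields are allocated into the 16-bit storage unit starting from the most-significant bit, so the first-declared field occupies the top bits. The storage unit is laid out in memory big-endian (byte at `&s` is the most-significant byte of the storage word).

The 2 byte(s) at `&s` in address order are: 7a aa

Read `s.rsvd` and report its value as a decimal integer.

[0]=0x7a [1]=0xaa (big-endian) → word 0x7aaa
state:11 @ bit 5 → (0x7aaa>>5)&0x7ff = 0x3d5
rsvd:5 @ bit 0 → (0x7aaa>>0)&0x1f = 0xa  ←

10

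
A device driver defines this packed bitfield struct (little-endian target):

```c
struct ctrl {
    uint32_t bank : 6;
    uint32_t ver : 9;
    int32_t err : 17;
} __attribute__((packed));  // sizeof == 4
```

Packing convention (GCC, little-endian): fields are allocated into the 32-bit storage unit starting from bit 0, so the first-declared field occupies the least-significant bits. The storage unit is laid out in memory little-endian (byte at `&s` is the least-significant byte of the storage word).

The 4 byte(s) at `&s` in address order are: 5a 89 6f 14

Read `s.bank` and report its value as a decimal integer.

26

[0]=0x5a [1]=0x89 [2]=0x6f [3]=0x14 (little-endian) → word 0x146f895a
bank:6 @ bit 0 → (0x146f895a>>0)&0x3f = 0x1a  ←
ver:9 @ bit 6 → (0x146f895a>>6)&0x1ff = 0x25
err:17 @ bit 15 → (0x146f895a>>15)&0x1ffff = 0x28df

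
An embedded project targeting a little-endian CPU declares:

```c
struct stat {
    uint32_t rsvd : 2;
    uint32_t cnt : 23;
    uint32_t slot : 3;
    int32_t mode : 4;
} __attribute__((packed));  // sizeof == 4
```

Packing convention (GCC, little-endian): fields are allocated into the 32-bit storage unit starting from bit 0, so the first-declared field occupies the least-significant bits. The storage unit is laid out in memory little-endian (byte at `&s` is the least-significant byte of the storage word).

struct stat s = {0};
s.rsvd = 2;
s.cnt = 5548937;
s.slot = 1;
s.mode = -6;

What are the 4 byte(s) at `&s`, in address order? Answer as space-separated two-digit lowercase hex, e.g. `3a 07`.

26 ae 52 a3

rsvd (2b) val=2 bits=0x2 at bit 0: 0x00000002
cnt (23b) val=5548937 bits=0x54ab89 at bit 2: 0x0152ae26
slot (3b) val=1 bits=0x1 at bit 25: 0x0352ae26
mode (4b) val=-6 bits=0xa at bit 28: 0xa352ae26
word = 0xa352ae26 → little-endian bytes:
  [0]=0x26  [1]=0xae  [2]=0x52  [3]=0xa3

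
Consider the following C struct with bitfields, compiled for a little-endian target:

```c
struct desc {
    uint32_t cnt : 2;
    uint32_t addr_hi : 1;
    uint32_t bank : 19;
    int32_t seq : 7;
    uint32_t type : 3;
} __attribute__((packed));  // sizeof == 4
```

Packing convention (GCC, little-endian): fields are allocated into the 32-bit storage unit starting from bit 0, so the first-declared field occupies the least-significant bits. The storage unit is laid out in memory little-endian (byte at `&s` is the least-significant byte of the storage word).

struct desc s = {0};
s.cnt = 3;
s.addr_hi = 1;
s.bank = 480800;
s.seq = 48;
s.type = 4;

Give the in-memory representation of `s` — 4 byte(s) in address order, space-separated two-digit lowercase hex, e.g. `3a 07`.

cnt:2 = 3 → 0x3 << 0 → word 0x00000003
addr_hi:1 = 1 → 0x1 << 2 → word 0x00000007
bank:19 = 480800 → 0x75620 << 3 → word 0x003ab107
seq:7 = 48 → 0x30 << 22 → word 0x0c3ab107
type:3 = 4 → 0x4 << 29 → word 0x8c3ab107
word = 0x8c3ab107 → little-endian bytes:
  [0]=0x07  [1]=0xb1  [2]=0x3a  [3]=0x8c

07 b1 3a 8c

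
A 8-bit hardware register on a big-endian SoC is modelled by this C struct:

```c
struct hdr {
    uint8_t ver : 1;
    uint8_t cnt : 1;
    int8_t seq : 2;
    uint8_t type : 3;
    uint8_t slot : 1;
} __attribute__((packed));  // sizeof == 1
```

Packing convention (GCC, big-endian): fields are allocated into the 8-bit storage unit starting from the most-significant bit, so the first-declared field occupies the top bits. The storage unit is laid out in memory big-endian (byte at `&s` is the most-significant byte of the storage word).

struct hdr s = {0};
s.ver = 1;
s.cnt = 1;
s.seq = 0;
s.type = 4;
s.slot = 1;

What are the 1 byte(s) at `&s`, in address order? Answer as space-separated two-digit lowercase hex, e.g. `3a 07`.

ver (1b) val=1 bits=0x1 at bit 7: 0x80
cnt (1b) val=1 bits=0x1 at bit 6: 0xc0
seq (2b) val=0 bits=0x0 at bit 4: 0xc0
type (3b) val=4 bits=0x4 at bit 1: 0xc8
slot (1b) val=1 bits=0x1 at bit 0: 0xc9
word = 0xc9 → big-endian bytes:
  [0]=0xc9

c9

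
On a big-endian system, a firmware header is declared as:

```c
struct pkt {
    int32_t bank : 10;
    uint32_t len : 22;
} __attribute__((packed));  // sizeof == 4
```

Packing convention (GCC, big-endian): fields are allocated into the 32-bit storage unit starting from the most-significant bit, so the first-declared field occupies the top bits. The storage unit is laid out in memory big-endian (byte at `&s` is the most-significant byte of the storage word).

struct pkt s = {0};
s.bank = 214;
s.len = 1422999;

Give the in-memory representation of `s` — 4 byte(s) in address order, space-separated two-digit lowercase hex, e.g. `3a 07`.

35 95 b6 97

[22+:10] bank=214 & 0x3ff = 0xd6; word=0x35800000
[0+:22] len=1422999 & 0x3fffff = 0x15b697; word=0x3595b697
word = 0x3595b697 → big-endian bytes:
  [0]=0x35  [1]=0x95  [2]=0xb6  [3]=0x97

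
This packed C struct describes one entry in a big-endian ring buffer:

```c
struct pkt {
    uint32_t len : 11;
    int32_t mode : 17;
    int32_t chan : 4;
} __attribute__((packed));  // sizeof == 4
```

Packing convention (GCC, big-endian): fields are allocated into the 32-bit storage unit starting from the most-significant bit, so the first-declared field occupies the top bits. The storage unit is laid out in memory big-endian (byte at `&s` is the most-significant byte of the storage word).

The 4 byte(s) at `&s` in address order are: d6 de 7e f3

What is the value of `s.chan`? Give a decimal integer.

3

[0]=0xd6 [1]=0xde [2]=0x7e [3]=0xf3 (big-endian) → word 0xd6de7ef3
len [21+:11] = (word>>21) & 0x7ff = 1718
mode [4+:17] = (word>>4) & 0x1ffff = 124911
chan [0+:4] = (word>>0) & 0xf = 3  ←
chan signed 4b, MSB=0: value = 3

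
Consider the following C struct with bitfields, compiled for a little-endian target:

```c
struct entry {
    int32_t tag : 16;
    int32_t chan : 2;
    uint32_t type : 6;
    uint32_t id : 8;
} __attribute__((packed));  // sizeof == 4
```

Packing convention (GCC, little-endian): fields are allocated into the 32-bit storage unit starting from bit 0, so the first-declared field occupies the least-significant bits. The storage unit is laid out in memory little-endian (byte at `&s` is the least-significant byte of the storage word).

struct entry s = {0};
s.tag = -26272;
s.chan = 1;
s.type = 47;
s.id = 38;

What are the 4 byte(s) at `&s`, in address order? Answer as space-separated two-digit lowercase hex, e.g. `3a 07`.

tag:16 = -26272 → 0x9960 << 0 → word 0x00009960
chan:2 = 1 → 0x1 << 16 → word 0x00019960
type:6 = 47 → 0x2f << 18 → word 0x00bd9960
id:8 = 38 → 0x26 << 24 → word 0x26bd9960
word = 0x26bd9960 → little-endian bytes:
  [0]=0x60  [1]=0x99  [2]=0xbd  [3]=0x26

60 99 bd 26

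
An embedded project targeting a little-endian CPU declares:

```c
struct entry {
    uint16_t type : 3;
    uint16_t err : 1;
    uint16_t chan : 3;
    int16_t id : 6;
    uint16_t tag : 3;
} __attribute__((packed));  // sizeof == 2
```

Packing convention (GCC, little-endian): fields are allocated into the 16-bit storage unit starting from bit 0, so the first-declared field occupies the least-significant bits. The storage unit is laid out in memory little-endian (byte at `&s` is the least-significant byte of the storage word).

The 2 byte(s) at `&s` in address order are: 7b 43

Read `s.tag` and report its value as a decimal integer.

2

[0]=0x7b [1]=0x43 (little-endian) → word 0x437b
type:3 @ bit 0 → (0x437b>>0)&0x7 = 0x3
err:1 @ bit 3 → (0x437b>>3)&0x1 = 0x1
chan:3 @ bit 4 → (0x437b>>4)&0x7 = 0x7
id:6 @ bit 7 → (0x437b>>7)&0x3f = 0x6
tag:3 @ bit 13 → (0x437b>>13)&0x7 = 0x2  ←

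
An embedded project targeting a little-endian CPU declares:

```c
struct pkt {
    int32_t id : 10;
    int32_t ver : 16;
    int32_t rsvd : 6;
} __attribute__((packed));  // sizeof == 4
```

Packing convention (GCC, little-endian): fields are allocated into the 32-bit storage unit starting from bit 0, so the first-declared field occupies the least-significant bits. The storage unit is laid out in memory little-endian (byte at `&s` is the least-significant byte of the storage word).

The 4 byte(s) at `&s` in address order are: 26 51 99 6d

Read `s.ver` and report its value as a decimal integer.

[0]=0x26 [1]=0x51 [2]=0x99 [3]=0x6d (little-endian) → word 0x6d995126
id [0+:10] = (word>>0) & 0x3ff = 294
ver [10+:16] = (word>>10) & 0xffff = 26196  ←
rsvd [26+:6] = (word>>26) & 0x3f = 27
ver signed 16b, MSB=0: value = 26196

26196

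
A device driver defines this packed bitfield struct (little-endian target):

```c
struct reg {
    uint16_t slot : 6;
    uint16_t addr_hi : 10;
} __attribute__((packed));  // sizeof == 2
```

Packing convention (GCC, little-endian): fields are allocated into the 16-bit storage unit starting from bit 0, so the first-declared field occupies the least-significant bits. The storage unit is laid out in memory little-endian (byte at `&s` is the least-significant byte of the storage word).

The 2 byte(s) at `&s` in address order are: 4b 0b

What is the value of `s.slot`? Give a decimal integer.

11

[0]=0x4b [1]=0x0b (little-endian) → word 0x0b4b
slot:6 @ bit 0 → (0x0b4b>>0)&0x3f = 0xb  ←
addr_hi:10 @ bit 6 → (0x0b4b>>6)&0x3ff = 0x2d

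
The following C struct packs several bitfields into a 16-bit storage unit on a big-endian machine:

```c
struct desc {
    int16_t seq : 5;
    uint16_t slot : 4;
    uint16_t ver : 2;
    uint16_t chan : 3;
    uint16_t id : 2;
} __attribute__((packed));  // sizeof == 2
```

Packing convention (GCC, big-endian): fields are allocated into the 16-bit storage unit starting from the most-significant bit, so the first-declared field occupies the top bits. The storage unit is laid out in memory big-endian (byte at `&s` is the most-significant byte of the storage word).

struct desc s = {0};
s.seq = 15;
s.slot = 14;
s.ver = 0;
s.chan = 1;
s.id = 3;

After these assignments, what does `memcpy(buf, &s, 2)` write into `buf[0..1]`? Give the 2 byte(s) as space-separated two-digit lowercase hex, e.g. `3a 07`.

7f 07

seq:5 = 15 → 0xf << 11 → word 0x7800
slot:4 = 14 → 0xe << 7 → word 0x7f00
ver:2 = 0 → 0x0 << 5 → word 0x7f00
chan:3 = 1 → 0x1 << 2 → word 0x7f04
id:2 = 3 → 0x3 << 0 → word 0x7f07
word = 0x7f07 → big-endian bytes:
  [0]=0x7f  [1]=0x07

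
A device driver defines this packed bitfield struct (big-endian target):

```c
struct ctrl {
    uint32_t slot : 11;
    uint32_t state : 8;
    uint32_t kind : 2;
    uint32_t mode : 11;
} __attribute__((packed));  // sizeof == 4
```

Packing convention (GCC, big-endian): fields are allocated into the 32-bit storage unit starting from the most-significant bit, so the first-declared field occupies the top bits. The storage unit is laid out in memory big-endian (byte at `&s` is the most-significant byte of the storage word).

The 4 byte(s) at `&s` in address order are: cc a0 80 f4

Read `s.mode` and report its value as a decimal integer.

244

[0]=0xcc [1]=0xa0 [2]=0x80 [3]=0xf4 (big-endian) → word 0xcca080f4
slot:11 @ bit 21 → (0xcca080f4>>21)&0x7ff = 0x665
state:8 @ bit 13 → (0xcca080f4>>13)&0xff = 0x4
kind:2 @ bit 11 → (0xcca080f4>>11)&0x3 = 0x0
mode:11 @ bit 0 → (0xcca080f4>>0)&0x7ff = 0xf4  ←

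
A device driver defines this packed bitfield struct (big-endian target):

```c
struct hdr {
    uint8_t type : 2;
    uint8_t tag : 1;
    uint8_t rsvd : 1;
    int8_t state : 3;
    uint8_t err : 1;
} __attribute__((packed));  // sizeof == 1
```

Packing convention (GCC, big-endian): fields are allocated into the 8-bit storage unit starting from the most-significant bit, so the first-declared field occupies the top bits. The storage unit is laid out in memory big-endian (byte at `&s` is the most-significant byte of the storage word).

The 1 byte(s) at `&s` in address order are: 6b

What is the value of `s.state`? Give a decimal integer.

-3

[0]=0x6b (big-endian) → word 0x6b
type:2 @ bit 6 → (0x6b>>6)&0x3 = 0x1
tag:1 @ bit 5 → (0x6b>>5)&0x1 = 0x1
rsvd:1 @ bit 4 → (0x6b>>4)&0x1 = 0x0
state:3 @ bit 1 → (0x6b>>1)&0x7 = 0x5  ←
err:1 @ bit 0 → (0x6b>>0)&0x1 = 0x1
state signed 3b, MSB=1: 5 - 8 = -3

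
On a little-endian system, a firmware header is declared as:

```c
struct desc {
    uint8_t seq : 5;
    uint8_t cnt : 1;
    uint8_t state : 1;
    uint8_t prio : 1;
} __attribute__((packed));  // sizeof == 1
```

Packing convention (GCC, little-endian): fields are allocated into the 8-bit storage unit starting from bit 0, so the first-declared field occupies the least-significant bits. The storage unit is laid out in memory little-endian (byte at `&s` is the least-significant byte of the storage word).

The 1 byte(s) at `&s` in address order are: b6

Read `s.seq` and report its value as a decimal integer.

[0]=0xb6 (little-endian) → word 0xb6
seq:5 @ bit 0 → (0xb6>>0)&0x1f = 0x16  ←
cnt:1 @ bit 5 → (0xb6>>5)&0x1 = 0x1
state:1 @ bit 6 → (0xb6>>6)&0x1 = 0x0
prio:1 @ bit 7 → (0xb6>>7)&0x1 = 0x1

22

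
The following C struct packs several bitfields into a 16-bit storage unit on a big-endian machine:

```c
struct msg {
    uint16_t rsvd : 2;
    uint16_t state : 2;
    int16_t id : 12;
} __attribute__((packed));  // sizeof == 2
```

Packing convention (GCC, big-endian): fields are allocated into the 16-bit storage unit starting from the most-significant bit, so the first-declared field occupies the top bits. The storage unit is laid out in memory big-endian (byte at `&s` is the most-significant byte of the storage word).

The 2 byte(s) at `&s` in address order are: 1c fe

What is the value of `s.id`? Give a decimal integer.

-770

[0]=0x1c [1]=0xfe (big-endian) → word 0x1cfe
rsvd [14+:2] = (word>>14) & 0x3 = 0
state [12+:2] = (word>>12) & 0x3 = 1
id [0+:12] = (word>>0) & 0xfff = 3326  ←
id signed 12b, MSB=1: 3326 - 4096 = -770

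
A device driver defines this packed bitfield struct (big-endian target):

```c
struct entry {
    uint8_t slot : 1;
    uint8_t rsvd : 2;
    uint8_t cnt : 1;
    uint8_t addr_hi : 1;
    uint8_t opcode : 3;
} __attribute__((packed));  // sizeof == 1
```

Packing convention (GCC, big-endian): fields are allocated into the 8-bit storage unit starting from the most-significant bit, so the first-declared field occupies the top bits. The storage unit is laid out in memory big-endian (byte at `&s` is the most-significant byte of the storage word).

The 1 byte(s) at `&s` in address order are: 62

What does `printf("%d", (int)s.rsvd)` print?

3

[0]=0x62 (big-endian) → word 0x62
slot:1 @ bit 7 → (0x62>>7)&0x1 = 0x0
rsvd:2 @ bit 5 → (0x62>>5)&0x3 = 0x3  ←
cnt:1 @ bit 4 → (0x62>>4)&0x1 = 0x0
addr_hi:1 @ bit 3 → (0x62>>3)&0x1 = 0x0
opcode:3 @ bit 0 → (0x62>>0)&0x7 = 0x2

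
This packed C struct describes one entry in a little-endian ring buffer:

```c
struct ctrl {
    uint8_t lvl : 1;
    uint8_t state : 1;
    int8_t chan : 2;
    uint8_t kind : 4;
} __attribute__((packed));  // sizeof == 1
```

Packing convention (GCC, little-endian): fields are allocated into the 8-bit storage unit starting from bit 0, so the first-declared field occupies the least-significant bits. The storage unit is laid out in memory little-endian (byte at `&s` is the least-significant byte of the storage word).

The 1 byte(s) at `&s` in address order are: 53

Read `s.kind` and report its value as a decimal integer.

[0]=0x53 (little-endian) → word 0x53
lvl:1 @ bit 0 → (0x53>>0)&0x1 = 0x1
state:1 @ bit 1 → (0x53>>1)&0x1 = 0x1
chan:2 @ bit 2 → (0x53>>2)&0x3 = 0x0
kind:4 @ bit 4 → (0x53>>4)&0xf = 0x5  ←

5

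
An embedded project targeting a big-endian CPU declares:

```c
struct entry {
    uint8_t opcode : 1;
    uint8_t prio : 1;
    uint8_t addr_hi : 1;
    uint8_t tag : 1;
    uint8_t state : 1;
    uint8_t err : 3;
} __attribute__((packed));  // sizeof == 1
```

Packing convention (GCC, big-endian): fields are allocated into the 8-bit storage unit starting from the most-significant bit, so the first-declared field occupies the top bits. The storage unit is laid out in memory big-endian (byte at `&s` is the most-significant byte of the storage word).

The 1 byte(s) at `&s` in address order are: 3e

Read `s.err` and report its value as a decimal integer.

6

[0]=0x3e (big-endian) → word 0x3e
opcode:1 @ bit 7 → (0x3e>>7)&0x1 = 0x0
prio:1 @ bit 6 → (0x3e>>6)&0x1 = 0x0
addr_hi:1 @ bit 5 → (0x3e>>5)&0x1 = 0x1
tag:1 @ bit 4 → (0x3e>>4)&0x1 = 0x1
state:1 @ bit 3 → (0x3e>>3)&0x1 = 0x1
err:3 @ bit 0 → (0x3e>>0)&0x7 = 0x6  ←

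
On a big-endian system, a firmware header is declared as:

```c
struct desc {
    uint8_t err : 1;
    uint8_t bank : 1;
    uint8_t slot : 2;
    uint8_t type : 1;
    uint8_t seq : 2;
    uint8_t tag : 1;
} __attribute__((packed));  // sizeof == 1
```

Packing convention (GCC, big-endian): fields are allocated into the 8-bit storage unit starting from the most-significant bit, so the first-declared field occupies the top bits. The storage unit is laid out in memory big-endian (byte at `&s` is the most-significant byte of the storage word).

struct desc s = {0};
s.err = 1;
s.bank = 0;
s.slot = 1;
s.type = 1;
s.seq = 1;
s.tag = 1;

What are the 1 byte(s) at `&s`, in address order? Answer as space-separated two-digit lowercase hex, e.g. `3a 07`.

err:1 = 1 → 0x1 << 7 → word 0x80
bank:1 = 0 → 0x0 << 6 → word 0x80
slot:2 = 1 → 0x1 << 4 → word 0x90
type:1 = 1 → 0x1 << 3 → word 0x98
seq:2 = 1 → 0x1 << 1 → word 0x9a
tag:1 = 1 → 0x1 << 0 → word 0x9b
word = 0x9b → big-endian bytes:
  [0]=0x9b

9b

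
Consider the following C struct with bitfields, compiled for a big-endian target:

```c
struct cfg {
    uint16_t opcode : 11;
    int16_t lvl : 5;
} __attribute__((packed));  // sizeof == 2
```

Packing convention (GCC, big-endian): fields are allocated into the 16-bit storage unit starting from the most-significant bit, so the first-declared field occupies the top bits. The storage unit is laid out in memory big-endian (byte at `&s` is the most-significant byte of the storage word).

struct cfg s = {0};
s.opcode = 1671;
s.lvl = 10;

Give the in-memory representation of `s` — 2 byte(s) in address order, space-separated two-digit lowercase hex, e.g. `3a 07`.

[5+:11] opcode=1671 & 0x7ff = 0x687; word=0xd0e0
[0+:5] lvl=10 & 0x1f = 0xa; word=0xd0ea
word = 0xd0ea → big-endian bytes:
  [0]=0xd0  [1]=0xea

d0 ea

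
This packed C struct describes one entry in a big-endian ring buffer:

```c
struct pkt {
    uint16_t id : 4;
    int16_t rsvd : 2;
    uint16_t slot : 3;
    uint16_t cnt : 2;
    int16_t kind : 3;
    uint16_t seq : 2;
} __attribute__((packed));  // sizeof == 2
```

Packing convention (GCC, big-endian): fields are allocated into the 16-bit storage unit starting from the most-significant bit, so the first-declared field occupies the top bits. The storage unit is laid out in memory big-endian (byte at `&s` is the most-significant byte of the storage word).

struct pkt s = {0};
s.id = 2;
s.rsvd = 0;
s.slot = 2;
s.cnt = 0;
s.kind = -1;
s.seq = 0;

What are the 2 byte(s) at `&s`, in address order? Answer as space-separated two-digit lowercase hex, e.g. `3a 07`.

[12+:4] id=2 & 0xf = 0x2; word=0x2000
[10+:2] rsvd=0 & 0x3 = 0x0; word=0x2000
[7+:3] slot=2 & 0x7 = 0x2; word=0x2100
[5+:2] cnt=0 & 0x3 = 0x0; word=0x2100
[2+:3] kind=-1 & 0x7 = 0x7; word=0x211c
[0+:2] seq=0 & 0x3 = 0x0; word=0x211c
word = 0x211c → big-endian bytes:
  [0]=0x21  [1]=0x1c

21 1c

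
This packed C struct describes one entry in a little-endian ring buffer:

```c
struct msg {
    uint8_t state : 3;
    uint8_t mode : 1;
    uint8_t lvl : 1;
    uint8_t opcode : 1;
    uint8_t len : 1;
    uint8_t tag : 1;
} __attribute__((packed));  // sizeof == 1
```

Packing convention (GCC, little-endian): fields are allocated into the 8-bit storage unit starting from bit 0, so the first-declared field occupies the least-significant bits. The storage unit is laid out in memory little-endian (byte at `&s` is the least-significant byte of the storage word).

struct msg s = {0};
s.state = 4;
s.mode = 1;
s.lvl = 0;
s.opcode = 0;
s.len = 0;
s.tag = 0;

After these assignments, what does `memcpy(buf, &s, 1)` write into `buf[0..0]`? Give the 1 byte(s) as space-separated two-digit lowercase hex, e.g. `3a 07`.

0c

state:3 = 4 → 0x4 << 0 → word 0x04
mode:1 = 1 → 0x1 << 3 → word 0x0c
lvl:1 = 0 → 0x0 << 4 → word 0x0c
opcode:1 = 0 → 0x0 << 5 → word 0x0c
len:1 = 0 → 0x0 << 6 → word 0x0c
tag:1 = 0 → 0x0 << 7 → word 0x0c
word = 0x0c → little-endian bytes:
  [0]=0x0c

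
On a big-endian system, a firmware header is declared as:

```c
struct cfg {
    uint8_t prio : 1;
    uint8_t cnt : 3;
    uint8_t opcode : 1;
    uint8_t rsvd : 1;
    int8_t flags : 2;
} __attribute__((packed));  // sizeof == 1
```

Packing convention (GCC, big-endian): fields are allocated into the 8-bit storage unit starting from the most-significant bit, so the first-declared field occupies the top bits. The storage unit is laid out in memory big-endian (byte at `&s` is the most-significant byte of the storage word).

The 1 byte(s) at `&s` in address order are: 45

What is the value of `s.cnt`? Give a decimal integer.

[0]=0x45 (big-endian) → word 0x45
prio:1 @ bit 7 → (0x45>>7)&0x1 = 0x0
cnt:3 @ bit 4 → (0x45>>4)&0x7 = 0x4  ←
opcode:1 @ bit 3 → (0x45>>3)&0x1 = 0x0
rsvd:1 @ bit 2 → (0x45>>2)&0x1 = 0x1
flags:2 @ bit 0 → (0x45>>0)&0x3 = 0x1

4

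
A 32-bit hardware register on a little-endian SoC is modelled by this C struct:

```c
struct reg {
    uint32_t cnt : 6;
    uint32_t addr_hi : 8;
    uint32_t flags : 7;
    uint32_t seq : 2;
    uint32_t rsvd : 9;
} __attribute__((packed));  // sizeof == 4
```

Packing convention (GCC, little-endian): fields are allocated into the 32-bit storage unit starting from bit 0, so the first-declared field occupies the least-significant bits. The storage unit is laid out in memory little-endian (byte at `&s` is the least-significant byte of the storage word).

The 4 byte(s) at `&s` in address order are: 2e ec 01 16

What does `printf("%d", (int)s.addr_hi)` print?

176

[0]=0x2e [1]=0xec [2]=0x01 [3]=0x16 (little-endian) → word 0x1601ec2e
cnt [0+:6] = (word>>0) & 0x3f = 46
addr_hi [6+:8] = (word>>6) & 0xff = 176  ←
flags [14+:7] = (word>>14) & 0x7f = 7
seq [21+:2] = (word>>21) & 0x3 = 0
rsvd [23+:9] = (word>>23) & 0x1ff = 44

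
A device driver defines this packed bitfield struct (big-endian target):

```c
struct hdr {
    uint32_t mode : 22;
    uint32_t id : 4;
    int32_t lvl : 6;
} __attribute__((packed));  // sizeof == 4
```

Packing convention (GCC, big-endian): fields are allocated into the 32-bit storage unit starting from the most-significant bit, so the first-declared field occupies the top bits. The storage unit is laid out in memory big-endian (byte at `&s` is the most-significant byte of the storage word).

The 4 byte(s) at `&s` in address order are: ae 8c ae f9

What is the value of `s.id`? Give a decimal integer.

[0]=0xae [1]=0x8c [2]=0xae [3]=0xf9 (big-endian) → word 0xae8caef9
mode [10+:22] = (word>>10) & 0x3fffff = 2859819
id [6+:4] = (word>>6) & 0xf = 11  ←
lvl [0+:6] = (word>>0) & 0x3f = 57

11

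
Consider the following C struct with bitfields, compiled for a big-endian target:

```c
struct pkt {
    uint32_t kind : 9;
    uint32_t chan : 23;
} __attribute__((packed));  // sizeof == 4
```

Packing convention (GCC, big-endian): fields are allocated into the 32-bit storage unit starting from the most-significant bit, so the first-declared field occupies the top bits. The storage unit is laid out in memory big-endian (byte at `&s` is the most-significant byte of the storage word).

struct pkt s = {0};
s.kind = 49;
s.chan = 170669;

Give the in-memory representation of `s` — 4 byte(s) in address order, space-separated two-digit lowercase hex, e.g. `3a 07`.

kind:9 = 49 → 0x31 << 23 → word 0x18800000
chan:23 = 170669 → 0x29aad << 0 → word 0x18829aad
word = 0x18829aad → big-endian bytes:
  [0]=0x18  [1]=0x82  [2]=0x9a  [3]=0xad

18 82 9a ad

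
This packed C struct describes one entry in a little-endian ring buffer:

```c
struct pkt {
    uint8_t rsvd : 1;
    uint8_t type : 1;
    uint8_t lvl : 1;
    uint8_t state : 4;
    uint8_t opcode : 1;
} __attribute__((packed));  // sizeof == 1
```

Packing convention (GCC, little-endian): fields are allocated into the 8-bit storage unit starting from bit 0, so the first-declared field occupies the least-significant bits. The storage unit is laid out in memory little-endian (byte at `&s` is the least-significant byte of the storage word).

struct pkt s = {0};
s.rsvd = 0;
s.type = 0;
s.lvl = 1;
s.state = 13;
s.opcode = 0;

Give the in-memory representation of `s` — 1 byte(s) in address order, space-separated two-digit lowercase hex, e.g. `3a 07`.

[0+:1] rsvd=0 & 0x1 = 0x0; word=0x00
[1+:1] type=0 & 0x1 = 0x0; word=0x00
[2+:1] lvl=1 & 0x1 = 0x1; word=0x04
[3+:4] state=13 & 0xf = 0xd; word=0x6c
[7+:1] opcode=0 & 0x1 = 0x0; word=0x6c
word = 0x6c → little-endian bytes:
  [0]=0x6c

6c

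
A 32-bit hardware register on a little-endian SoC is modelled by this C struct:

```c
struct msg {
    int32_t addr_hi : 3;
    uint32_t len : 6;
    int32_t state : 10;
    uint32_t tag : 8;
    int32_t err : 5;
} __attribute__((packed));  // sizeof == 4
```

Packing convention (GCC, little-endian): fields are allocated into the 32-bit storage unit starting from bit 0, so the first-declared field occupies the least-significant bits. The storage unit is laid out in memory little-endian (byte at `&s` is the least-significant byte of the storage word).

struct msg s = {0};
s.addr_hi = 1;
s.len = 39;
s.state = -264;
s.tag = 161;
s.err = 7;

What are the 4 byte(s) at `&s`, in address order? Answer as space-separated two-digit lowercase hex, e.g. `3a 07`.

addr_hi (3b) val=1 bits=0x1 at bit 0: 0x00000001
len (6b) val=39 bits=0x27 at bit 3: 0x00000139
state (10b) val=-264 bits=0x2f8 at bit 9: 0x0005f139
tag (8b) val=161 bits=0xa1 at bit 19: 0x050df139
err (5b) val=7 bits=0x7 at bit 27: 0x3d0df139
word = 0x3d0df139 → little-endian bytes:
  [0]=0x39  [1]=0xf1  [2]=0x0d  [3]=0x3d

39 f1 0d 3d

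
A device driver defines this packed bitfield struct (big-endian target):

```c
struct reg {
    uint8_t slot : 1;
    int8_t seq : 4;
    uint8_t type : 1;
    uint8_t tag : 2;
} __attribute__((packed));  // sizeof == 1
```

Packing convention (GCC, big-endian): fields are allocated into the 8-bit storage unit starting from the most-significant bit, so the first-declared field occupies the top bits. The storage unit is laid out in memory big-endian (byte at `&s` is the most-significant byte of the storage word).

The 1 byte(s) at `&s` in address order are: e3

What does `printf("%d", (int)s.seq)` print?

[0]=0xe3 (big-endian) → word 0xe3
slot [7+:1] = (word>>7) & 0x1 = 1
seq [3+:4] = (word>>3) & 0xf = 12  ←
type [2+:1] = (word>>2) & 0x1 = 0
tag [0+:2] = (word>>0) & 0x3 = 3
seq signed 4b, MSB=1: 12 - 16 = -4

-4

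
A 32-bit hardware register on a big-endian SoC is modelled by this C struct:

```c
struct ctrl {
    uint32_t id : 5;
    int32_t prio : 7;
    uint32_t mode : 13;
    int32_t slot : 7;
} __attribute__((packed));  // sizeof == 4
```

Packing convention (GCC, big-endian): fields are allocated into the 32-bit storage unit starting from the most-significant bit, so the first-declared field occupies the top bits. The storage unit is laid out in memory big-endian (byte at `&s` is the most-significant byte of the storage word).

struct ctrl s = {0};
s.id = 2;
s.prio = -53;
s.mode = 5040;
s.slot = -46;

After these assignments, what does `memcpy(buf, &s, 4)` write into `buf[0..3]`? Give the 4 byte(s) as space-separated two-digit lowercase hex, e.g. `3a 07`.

id:5 = 2 → 0x2 << 27 → word 0x10000000
prio:7 = -53 → 0x4b << 20 → word 0x14b00000
mode:13 = 5040 → 0x13b0 << 7 → word 0x14b9d800
slot:7 = -46 → 0x52 << 0 → word 0x14b9d852
word = 0x14b9d852 → big-endian bytes:
  [0]=0x14  [1]=0xb9  [2]=0xd8  [3]=0x52

14 b9 d8 52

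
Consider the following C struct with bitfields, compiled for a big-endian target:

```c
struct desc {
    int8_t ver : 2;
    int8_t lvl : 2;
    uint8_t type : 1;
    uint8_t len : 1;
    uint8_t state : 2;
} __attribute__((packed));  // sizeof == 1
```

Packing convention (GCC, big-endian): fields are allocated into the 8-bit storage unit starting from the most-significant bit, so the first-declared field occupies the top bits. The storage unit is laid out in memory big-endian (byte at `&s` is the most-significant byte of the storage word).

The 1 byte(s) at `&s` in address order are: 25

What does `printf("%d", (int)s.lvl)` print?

[0]=0x25 (big-endian) → word 0x25
ver [6+:2] = (word>>6) & 0x3 = 0
lvl [4+:2] = (word>>4) & 0x3 = 2  ←
type [3+:1] = (word>>3) & 0x1 = 0
len [2+:1] = (word>>2) & 0x1 = 1
state [0+:2] = (word>>0) & 0x3 = 1
lvl signed 2b, MSB=1: 2 - 4 = -2

-2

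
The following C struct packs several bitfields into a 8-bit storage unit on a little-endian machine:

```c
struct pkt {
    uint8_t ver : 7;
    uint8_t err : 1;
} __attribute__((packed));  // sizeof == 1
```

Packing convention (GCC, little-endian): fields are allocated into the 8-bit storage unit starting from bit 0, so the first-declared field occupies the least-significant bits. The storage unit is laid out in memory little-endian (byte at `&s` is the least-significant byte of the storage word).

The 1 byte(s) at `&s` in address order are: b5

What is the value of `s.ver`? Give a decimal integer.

[0]=0xb5 (little-endian) → word 0xb5
ver:7 @ bit 0 → (0xb5>>0)&0x7f = 0x35  ←
err:1 @ bit 7 → (0xb5>>7)&0x1 = 0x1

53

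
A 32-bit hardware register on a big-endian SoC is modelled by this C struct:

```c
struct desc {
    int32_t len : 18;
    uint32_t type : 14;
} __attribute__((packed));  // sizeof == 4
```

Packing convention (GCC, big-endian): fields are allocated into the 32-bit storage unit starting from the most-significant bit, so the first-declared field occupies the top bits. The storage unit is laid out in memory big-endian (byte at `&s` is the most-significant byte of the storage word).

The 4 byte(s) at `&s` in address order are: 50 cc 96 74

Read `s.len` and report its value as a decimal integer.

[0]=0x50 [1]=0xcc [2]=0x96 [3]=0x74 (big-endian) → word 0x50cc9674
len:18 @ bit 14 → (0x50cc9674>>14)&0x3ffff = 0x14332  ←
type:14 @ bit 0 → (0x50cc9674>>0)&0x3fff = 0x1674
len signed 18b, MSB=0: value = 82738

82738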